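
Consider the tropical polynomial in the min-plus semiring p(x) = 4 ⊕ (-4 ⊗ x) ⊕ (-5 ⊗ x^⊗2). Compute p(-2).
p(-2) = -9

A tropical monomial a ⊗ x^⊗i evaluates to a + i · x. Evaluating each term at x = -2:
  Term 0 contributes 4 + 0 · -2 = 4
  Term 1 contributes -4 + 1 · -2 = -6
  Term 2 contributes -5 + 2 · -2 = -9
p(-2) = ⊕ of these = min[4, -6, -9] = -9.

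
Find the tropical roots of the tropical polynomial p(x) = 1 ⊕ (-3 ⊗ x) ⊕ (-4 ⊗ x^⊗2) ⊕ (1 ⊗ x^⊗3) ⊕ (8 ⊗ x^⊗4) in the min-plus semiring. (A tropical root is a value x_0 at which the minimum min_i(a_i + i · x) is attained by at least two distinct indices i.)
Roots: {-7, -5, 1, 4}

Each tropical root is a break point of the lower envelope of the lines y = a_i + i · x (there are 5 lines, with slopes 0, 1, ..., 4). Only the lines that attain the minimum somewhere contribute to roots; other lines are dominated. Here the surviving (envelope) indices are i = 4, i = 3, i = 2, i = 1, i = 0.
Intersections between consecutive envelope lines give the roots: for adjacent envelope indices i < j the intersection is x = (a_i − a_j) / (j − i). Reading off the sorted break points: {-7, -5, 1, 4}.
Verification: at each break x_0, at least two indices attain the minimum of min_i(a_i + i · x_0).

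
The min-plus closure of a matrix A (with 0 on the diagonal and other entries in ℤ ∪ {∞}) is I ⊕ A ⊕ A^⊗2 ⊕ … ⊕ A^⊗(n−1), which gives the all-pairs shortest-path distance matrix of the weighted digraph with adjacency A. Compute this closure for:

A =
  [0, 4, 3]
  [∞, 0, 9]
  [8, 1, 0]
Closure =
  [0, 4, 3]
  [17, 0, 9]
  [8, 1, 0]

This is the Floyd-Warshall all-pairs shortest-path computation. For each intermediate vertex k = 0, 1, …, 2, update dist[i][j] ← min(dist[i][j], dist[i][k] + dist[k][j]). The final matrix gives, for each (i, j), the minimum total weight of any directed path from i to j (possibly empty when i = j).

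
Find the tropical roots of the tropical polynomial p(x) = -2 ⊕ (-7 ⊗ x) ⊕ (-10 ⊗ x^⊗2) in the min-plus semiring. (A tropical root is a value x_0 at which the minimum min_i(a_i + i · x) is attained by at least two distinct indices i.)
Roots: {3, 5}

Each tropical root is a break point of the lower envelope of the lines y = a_i + i · x (there are 3 lines, with slopes 0, 1, ..., 2). Only the lines that attain the minimum somewhere contribute to roots; other lines are dominated. Here the surviving (envelope) indices are i = 2, i = 1, i = 0.
Intersections between consecutive envelope lines give the roots: for adjacent envelope indices i < j the intersection is x = (a_i − a_j) / (j − i). Reading off the sorted break points: {3, 5}.
Verification: at each break x_0, at least two indices attain the minimum of min_i(a_i + i · x_0).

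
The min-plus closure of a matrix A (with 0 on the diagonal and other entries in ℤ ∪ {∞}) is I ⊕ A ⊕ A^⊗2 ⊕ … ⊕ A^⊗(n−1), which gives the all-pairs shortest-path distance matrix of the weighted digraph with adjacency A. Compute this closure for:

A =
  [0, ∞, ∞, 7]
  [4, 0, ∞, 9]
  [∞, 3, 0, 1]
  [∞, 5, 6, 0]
Closure =
  [0, 12, 13, 7]
  [4, 0, 15, 9]
  [7, 3, 0, 1]
  [9, 5, 6, 0]

This is the Floyd-Warshall all-pairs shortest-path computation. For each intermediate vertex k = 0, 1, …, 3, update dist[i][j] ← min(dist[i][j], dist[i][k] + dist[k][j]). The final matrix gives, for each (i, j), the minimum total weight of any directed path from i to j (possibly empty when i = j).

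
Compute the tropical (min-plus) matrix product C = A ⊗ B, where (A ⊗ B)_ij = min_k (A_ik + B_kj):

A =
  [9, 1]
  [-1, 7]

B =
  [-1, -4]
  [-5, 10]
A ⊗ B =
  [-4, 5]
  [-2, -5]

Apply the min-plus product entry-by-entry:
  C[0][0] = min over k of (A[0][0] + B[0][0] = 9 + -1 = 8, A[0][1] + B[1][0] = 1 + -5 = -4) = -4 (attained at k = 1)
  C[0][1] = min over k of (A[0][0] + B[0][1] = 9 + -4 = 5, A[0][1] + B[1][1] = 1 + 10 = 11) = 5 (attained at k = 0)
  C[1][0] = min over k of (A[1][0] + B[0][0] = -1 + -1 = -2, A[1][1] + B[1][0] = 7 + -5 = 2) = -2 (attained at k = 0)
  C[1][1] = min over k of (A[1][0] + B[0][1] = -1 + -4 = -5, A[1][1] + B[1][1] = 7 + 10 = 17) = -5 (attained at k = 0)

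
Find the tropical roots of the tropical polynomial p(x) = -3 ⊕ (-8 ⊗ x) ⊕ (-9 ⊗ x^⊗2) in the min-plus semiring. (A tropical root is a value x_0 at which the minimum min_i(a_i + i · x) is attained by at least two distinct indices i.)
Roots: {1, 5}

Each tropical root is a break point of the lower envelope of the lines y = a_i + i · x (there are 3 lines, with slopes 0, 1, ..., 2). Only the lines that attain the minimum somewhere contribute to roots; other lines are dominated. Here the surviving (envelope) indices are i = 2, i = 1, i = 0.
Intersections between consecutive envelope lines give the roots: for adjacent envelope indices i < j the intersection is x = (a_i − a_j) / (j − i). Reading off the sorted break points: {1, 5}.
Verification: at each break x_0, at least two indices attain the minimum of min_i(a_i + i · x_0).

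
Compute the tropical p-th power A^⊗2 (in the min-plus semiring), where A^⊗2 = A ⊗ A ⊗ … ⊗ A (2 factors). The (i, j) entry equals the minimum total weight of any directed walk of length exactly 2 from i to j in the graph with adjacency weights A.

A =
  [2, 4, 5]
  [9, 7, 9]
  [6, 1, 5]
A^⊗2 =
  [4, 6, 7]
  [11, 10, 14]
  [8, 6, 10]

Each entry (A^⊗2)_ij equals the minimum over all length-2 walks i = v_0 → v_1 → … → v_2 = j of Σ_t A[v_t][v_{t+1}]. For example, for (i, j) = (0, 2) we minimise over 3 possible intermediate vertex sequences; the minimum is 7, attained along the walk 0 → 0 → 2.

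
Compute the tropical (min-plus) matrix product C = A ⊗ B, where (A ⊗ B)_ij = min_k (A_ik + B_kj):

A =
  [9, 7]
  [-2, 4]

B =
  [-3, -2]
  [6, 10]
A ⊗ B =
  [6, 7]
  [-5, -4]

Apply the min-plus product entry-by-entry:
  C[0][0] = min over k of (A[0][0] + B[0][0] = 9 + -3 = 6, A[0][1] + B[1][0] = 7 + 6 = 13) = 6 (attained at k = 0)
  C[0][1] = min over k of (A[0][0] + B[0][1] = 9 + -2 = 7, A[0][1] + B[1][1] = 7 + 10 = 17) = 7 (attained at k = 0)
  C[1][0] = min over k of (A[1][0] + B[0][0] = -2 + -3 = -5, A[1][1] + B[1][0] = 4 + 6 = 10) = -5 (attained at k = 0)
  C[1][1] = min over k of (A[1][0] + B[0][1] = -2 + -2 = -4, A[1][1] + B[1][1] = 4 + 10 = 14) = -4 (attained at k = 0)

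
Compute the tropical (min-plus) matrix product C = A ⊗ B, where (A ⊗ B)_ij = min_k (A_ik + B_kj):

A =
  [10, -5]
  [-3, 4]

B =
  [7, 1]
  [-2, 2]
A ⊗ B =
  [-7, -3]
  [2, -2]

Apply the min-plus product entry-by-entry:
  C[0][0] = min over k of (A[0][0] + B[0][0] = 10 + 7 = 17, A[0][1] + B[1][0] = -5 + -2 = -7) = -7 (attained at k = 1)
  C[0][1] = min over k of (A[0][0] + B[0][1] = 10 + 1 = 11, A[0][1] + B[1][1] = -5 + 2 = -3) = -3 (attained at k = 1)
  C[1][0] = min over k of (A[1][0] + B[0][0] = -3 + 7 = 4, A[1][1] + B[1][0] = 4 + -2 = 2) = 2 (attained at k = 1)
  C[1][1] = min over k of (A[1][0] + B[0][1] = -3 + 1 = -2, A[1][1] + B[1][1] = 4 + 2 = 6) = -2 (attained at k = 0)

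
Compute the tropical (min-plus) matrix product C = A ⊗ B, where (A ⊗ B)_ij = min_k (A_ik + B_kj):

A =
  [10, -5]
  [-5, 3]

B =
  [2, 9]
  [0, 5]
A ⊗ B =
  [-5, 0]
  [-3, 4]

Apply the min-plus product entry-by-entry:
  C[0][0] = min over k of (A[0][0] + B[0][0] = 10 + 2 = 12, A[0][1] + B[1][0] = -5 + 0 = -5) = -5 (attained at k = 1)
  C[0][1] = min over k of (A[0][0] + B[0][1] = 10 + 9 = 19, A[0][1] + B[1][1] = -5 + 5 = 0) = 0 (attained at k = 1)
  C[1][0] = min over k of (A[1][0] + B[0][0] = -5 + 2 = -3, A[1][1] + B[1][0] = 3 + 0 = 3) = -3 (attained at k = 0)
  C[1][1] = min over k of (A[1][0] + B[0][1] = -5 + 9 = 4, A[1][1] + B[1][1] = 3 + 5 = 8) = 4 (attained at k = 0)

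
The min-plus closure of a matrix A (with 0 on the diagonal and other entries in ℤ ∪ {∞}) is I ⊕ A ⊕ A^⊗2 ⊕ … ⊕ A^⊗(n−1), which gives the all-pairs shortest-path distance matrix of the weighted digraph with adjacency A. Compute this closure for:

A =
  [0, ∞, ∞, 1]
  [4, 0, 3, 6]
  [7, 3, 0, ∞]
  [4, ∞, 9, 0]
Closure =
  [0, 13, 10, 1]
  [4, 0, 3, 5]
  [7, 3, 0, 8]
  [4, 12, 9, 0]

This is the Floyd-Warshall all-pairs shortest-path computation. For each intermediate vertex k = 0, 1, …, 3, update dist[i][j] ← min(dist[i][j], dist[i][k] + dist[k][j]). The final matrix gives, for each (i, j), the minimum total weight of any directed path from i to j (possibly empty when i = j).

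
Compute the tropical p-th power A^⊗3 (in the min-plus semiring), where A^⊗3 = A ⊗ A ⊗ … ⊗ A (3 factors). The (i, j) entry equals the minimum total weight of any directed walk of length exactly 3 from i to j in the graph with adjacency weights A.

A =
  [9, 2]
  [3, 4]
A^⊗3 =
  [9, 7]
  [8, 9]

Each entry (A^⊗3)_ij equals the minimum over all length-3 walks i = v_0 → v_1 → … → v_3 = j of Σ_t A[v_t][v_{t+1}]. For example, for (i, j) = (0, 1) we minimise over 4 possible intermediate vertex sequences; the minimum is 7, attained along the walk 0 → 1 → 0 → 1.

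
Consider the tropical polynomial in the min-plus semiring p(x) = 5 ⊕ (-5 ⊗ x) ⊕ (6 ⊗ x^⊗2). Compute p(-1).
p(-1) = -6

A tropical monomial a ⊗ x^⊗i evaluates to a + i · x. Evaluating each term at x = -1:
  Term 0 contributes 5 + 0 · -1 = 5
  Term 1 contributes -5 + 1 · -1 = -6
  Term 2 contributes 6 + 2 · -1 = 4
p(-1) = ⊕ of these = min[5, -6, 4] = -6.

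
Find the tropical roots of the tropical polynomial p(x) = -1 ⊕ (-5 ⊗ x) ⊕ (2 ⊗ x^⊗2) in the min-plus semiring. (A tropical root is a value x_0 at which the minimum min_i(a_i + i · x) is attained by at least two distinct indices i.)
Roots: {-7, 4}

Each tropical root is a break point of the lower envelope of the lines y = a_i + i · x (there are 3 lines, with slopes 0, 1, ..., 2). Only the lines that attain the minimum somewhere contribute to roots; other lines are dominated. Here the surviving (envelope) indices are i = 2, i = 1, i = 0.
Intersections between consecutive envelope lines give the roots: for adjacent envelope indices i < j the intersection is x = (a_i − a_j) / (j − i). Reading off the sorted break points: {-7, 4}.
Verification: at each break x_0, at least two indices attain the minimum of min_i(a_i + i · x_0).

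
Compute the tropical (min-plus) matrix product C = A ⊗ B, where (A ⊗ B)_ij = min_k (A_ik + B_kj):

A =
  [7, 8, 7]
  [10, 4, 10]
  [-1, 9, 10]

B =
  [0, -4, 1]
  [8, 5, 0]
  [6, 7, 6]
A ⊗ B =
  [7, 3, 8]
  [10, 6, 4]
  [-1, -5, 0]

Apply the min-plus product entry-by-entry:
  C[0][0] = min over k of (A[0][0] + B[0][0] = 7 + 0 = 7, A[0][1] + B[1][0] = 8 + 8 = 16, A[0][2] + B[2][0] = 7 + 6 = 13) = 7 (attained at k = 0)
  C[0][1] = min over k of (A[0][0] + B[0][1] = 7 + -4 = 3, A[0][1] + B[1][1] = 8 + 5 = 13, A[0][2] + B[2][1] = 7 + 7 = 14) = 3 (attained at k = 0)
  C[0][2] = min over k of (A[0][0] + B[0][2] = 7 + 1 = 8, A[0][1] + B[1][2] = 8 + 0 = 8, A[0][2] + B[2][2] = 7 + 6 = 13) = 8 (attained at k = 0)
  C[1][0] = min over k of (A[1][0] + B[0][0] = 10 + 0 = 10, A[1][1] + B[1][0] = 4 + 8 = 12, A[1][2] + B[2][0] = 10 + 6 = 16) = 10 (attained at k = 0)
  C[1][1] = min over k of (A[1][0] + B[0][1] = 10 + -4 = 6, A[1][1] + B[1][1] = 4 + 5 = 9, A[1][2] + B[2][1] = 10 + 7 = 17) = 6 (attained at k = 0)
  C[1][2] = min over k of (A[1][0] + B[0][2] = 10 + 1 = 11, A[1][1] + B[1][2] = 4 + 0 = 4, A[1][2] + B[2][2] = 10 + 6 = 16) = 4 (attained at k = 1)
  C[2][0] = min over k of (A[2][0] + B[0][0] = -1 + 0 = -1, A[2][1] + B[1][0] = 9 + 8 = 17, A[2][2] + B[2][0] = 10 + 6 = 16) = -1 (attained at k = 0)
  C[2][1] = min over k of (A[2][0] + B[0][1] = -1 + -4 = -5, A[2][1] + B[1][1] = 9 + 5 = 14, A[2][2] + B[2][1] = 10 + 7 = 17) = -5 (attained at k = 0)
  C[2][2] = min over k of (A[2][0] + B[0][2] = -1 + 1 = 0, A[2][1] + B[1][2] = 9 + 0 = 9, A[2][2] + B[2][2] = 10 + 6 = 16) = 0 (attained at k = 0)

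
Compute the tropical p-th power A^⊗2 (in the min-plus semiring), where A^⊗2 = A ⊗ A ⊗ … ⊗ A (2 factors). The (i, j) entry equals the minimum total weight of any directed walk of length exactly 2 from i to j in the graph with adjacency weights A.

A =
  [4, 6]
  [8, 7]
A^⊗2 =
  [8, 10]
  [12, 14]

Each entry (A^⊗2)_ij equals the minimum over all length-2 walks i = v_0 → v_1 → … → v_2 = j of Σ_t A[v_t][v_{t+1}]. For example, for (i, j) = (0, 1) we minimise over 2 possible intermediate vertex sequences; the minimum is 10, attained along the walk 0 → 0 → 1.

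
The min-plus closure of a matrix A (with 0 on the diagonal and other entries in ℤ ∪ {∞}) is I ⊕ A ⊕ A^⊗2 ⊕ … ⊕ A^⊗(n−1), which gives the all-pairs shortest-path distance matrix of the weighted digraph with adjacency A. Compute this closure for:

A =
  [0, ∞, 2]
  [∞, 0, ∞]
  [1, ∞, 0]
Closure =
  [0, ∞, 2]
  [∞, 0, ∞]
  [1, ∞, 0]

This is the Floyd-Warshall all-pairs shortest-path computation. For each intermediate vertex k = 0, 1, …, 2, update dist[i][j] ← min(dist[i][j], dist[i][k] + dist[k][j]). The final matrix gives, for each (i, j), the minimum total weight of any directed path from i to j (possibly empty when i = j).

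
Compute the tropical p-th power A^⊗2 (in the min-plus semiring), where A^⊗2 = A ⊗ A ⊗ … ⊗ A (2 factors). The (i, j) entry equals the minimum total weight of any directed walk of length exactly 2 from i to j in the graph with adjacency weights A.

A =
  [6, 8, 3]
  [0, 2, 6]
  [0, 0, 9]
A^⊗2 =
  [3, 3, 9]
  [2, 4, 3]
  [0, 2, 3]

Each entry (A^⊗2)_ij equals the minimum over all length-2 walks i = v_0 → v_1 → … → v_2 = j of Σ_t A[v_t][v_{t+1}]. For example, for (i, j) = (0, 2) we minimise over 3 possible intermediate vertex sequences; the minimum is 9, attained along the walk 0 → 0 → 2.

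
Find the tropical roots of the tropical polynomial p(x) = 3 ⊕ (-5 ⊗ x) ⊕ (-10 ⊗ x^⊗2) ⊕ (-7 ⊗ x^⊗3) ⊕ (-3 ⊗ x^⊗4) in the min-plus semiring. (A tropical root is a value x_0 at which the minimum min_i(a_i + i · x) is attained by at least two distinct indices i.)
Roots: {-4, -3, 5, 8}

Each tropical root is a break point of the lower envelope of the lines y = a_i + i · x (there are 5 lines, with slopes 0, 1, ..., 4). Only the lines that attain the minimum somewhere contribute to roots; other lines are dominated. Here the surviving (envelope) indices are i = 4, i = 3, i = 2, i = 1, i = 0.
Intersections between consecutive envelope lines give the roots: for adjacent envelope indices i < j the intersection is x = (a_i − a_j) / (j − i). Reading off the sorted break points: {-4, -3, 5, 8}.
Verification: at each break x_0, at least two indices attain the minimum of min_i(a_i + i · x_0).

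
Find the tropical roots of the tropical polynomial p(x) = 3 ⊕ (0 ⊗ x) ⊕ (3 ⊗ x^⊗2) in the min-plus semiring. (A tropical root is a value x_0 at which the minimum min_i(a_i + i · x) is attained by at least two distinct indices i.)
Roots: {-3, 3}

Each tropical root is a break point of the lower envelope of the lines y = a_i + i · x (there are 3 lines, with slopes 0, 1, ..., 2). Only the lines that attain the minimum somewhere contribute to roots; other lines are dominated. Here the surviving (envelope) indices are i = 2, i = 1, i = 0.
Intersections between consecutive envelope lines give the roots: for adjacent envelope indices i < j the intersection is x = (a_i − a_j) / (j − i). Reading off the sorted break points: {-3, 3}.
Verification: at each break x_0, at least two indices attain the minimum of min_i(a_i + i · x_0).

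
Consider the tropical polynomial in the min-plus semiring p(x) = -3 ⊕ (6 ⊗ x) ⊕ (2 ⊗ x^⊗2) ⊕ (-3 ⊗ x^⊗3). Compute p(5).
p(5) = -3

A tropical monomial a ⊗ x^⊗i evaluates to a + i · x. Evaluating each term at x = 5:
  Term 0 contributes -3 + 0 · 5 = -3
  Term 1 contributes 6 + 1 · 5 = 11
  Term 2 contributes 2 + 2 · 5 = 12
  Term 3 contributes -3 + 3 · 5 = 12
p(5) = ⊕ of these = min[-3, 11, 12, 12] = -3.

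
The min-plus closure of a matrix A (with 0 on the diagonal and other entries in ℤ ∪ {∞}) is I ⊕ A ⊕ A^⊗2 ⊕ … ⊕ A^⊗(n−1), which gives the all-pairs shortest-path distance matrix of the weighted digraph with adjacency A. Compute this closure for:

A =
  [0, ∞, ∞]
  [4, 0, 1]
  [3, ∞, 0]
Closure =
  [0, ∞, ∞]
  [4, 0, 1]
  [3, ∞, 0]

This is the Floyd-Warshall all-pairs shortest-path computation. For each intermediate vertex k = 0, 1, …, 2, update dist[i][j] ← min(dist[i][j], dist[i][k] + dist[k][j]). The final matrix gives, for each (i, j), the minimum total weight of any directed path from i to j (possibly empty when i = j).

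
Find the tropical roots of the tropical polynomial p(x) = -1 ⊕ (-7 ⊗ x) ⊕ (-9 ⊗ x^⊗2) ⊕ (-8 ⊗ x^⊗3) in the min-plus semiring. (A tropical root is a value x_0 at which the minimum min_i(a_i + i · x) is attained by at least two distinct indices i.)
Roots: {-1, 2, 6}

Each tropical root is a break point of the lower envelope of the lines y = a_i + i · x (there are 4 lines, with slopes 0, 1, ..., 3). Only the lines that attain the minimum somewhere contribute to roots; other lines are dominated. Here the surviving (envelope) indices are i = 3, i = 2, i = 1, i = 0.
Intersections between consecutive envelope lines give the roots: for adjacent envelope indices i < j the intersection is x = (a_i − a_j) / (j − i). Reading off the sorted break points: {-1, 2, 6}.
Verification: at each break x_0, at least two indices attain the minimum of min_i(a_i + i · x_0).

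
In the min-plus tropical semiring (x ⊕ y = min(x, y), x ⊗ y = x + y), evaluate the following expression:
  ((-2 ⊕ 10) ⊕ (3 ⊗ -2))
((-2 ⊕ 10) ⊕ (3 ⊗ -2)) = -2

Expand innermost to outermost. Recall ⊕ takes the minimum of its arguments and ⊗ takes their sum. Working out the expression ((-2 ⊕ 10) ⊕ (3 ⊗ -2)) gives -2.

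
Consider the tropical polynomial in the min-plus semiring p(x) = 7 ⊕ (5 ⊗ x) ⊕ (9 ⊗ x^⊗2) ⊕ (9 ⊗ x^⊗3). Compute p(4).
p(4) = 7

A tropical monomial a ⊗ x^⊗i evaluates to a + i · x. Evaluating each term at x = 4:
  Term 0 contributes 7 + 0 · 4 = 7
  Term 1 contributes 5 + 1 · 4 = 9
  Term 2 contributes 9 + 2 · 4 = 17
  Term 3 contributes 9 + 3 · 4 = 21
p(4) = ⊕ of these = min[7, 9, 17, 21] = 7.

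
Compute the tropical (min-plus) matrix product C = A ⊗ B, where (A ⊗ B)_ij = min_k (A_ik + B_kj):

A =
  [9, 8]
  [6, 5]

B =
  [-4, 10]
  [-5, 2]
A ⊗ B =
  [3, 10]
  [0, 7]

Apply the min-plus product entry-by-entry:
  C[0][0] = min over k of (A[0][0] + B[0][0] = 9 + -4 = 5, A[0][1] + B[1][0] = 8 + -5 = 3) = 3 (attained at k = 1)
  C[0][1] = min over k of (A[0][0] + B[0][1] = 9 + 10 = 19, A[0][1] + B[1][1] = 8 + 2 = 10) = 10 (attained at k = 1)
  C[1][0] = min over k of (A[1][0] + B[0][0] = 6 + -4 = 2, A[1][1] + B[1][0] = 5 + -5 = 0) = 0 (attained at k = 1)
  C[1][1] = min over k of (A[1][0] + B[0][1] = 6 + 10 = 16, A[1][1] + B[1][1] = 5 + 2 = 7) = 7 (attained at k = 1)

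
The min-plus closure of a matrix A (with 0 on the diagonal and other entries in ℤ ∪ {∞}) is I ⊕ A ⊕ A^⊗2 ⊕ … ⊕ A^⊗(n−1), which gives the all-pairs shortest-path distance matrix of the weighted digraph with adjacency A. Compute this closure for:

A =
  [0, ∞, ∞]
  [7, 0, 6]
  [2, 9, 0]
Closure =
  [0, ∞, ∞]
  [7, 0, 6]
  [2, 9, 0]

This is the Floyd-Warshall all-pairs shortest-path computation. For each intermediate vertex k = 0, 1, …, 2, update dist[i][j] ← min(dist[i][j], dist[i][k] + dist[k][j]). The final matrix gives, for each (i, j), the minimum total weight of any directed path from i to j (possibly empty when i = j).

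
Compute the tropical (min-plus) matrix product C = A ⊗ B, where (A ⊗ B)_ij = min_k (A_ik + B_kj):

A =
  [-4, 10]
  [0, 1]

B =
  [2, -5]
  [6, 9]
A ⊗ B =
  [-2, -9]
  [2, -5]

Apply the min-plus product entry-by-entry:
  C[0][0] = min over k of (A[0][0] + B[0][0] = -4 + 2 = -2, A[0][1] + B[1][0] = 10 + 6 = 16) = -2 (attained at k = 0)
  C[0][1] = min over k of (A[0][0] + B[0][1] = -4 + -5 = -9, A[0][1] + B[1][1] = 10 + 9 = 19) = -9 (attained at k = 0)
  C[1][0] = min over k of (A[1][0] + B[0][0] = 0 + 2 = 2, A[1][1] + B[1][0] = 1 + 6 = 7) = 2 (attained at k = 0)
  C[1][1] = min over k of (A[1][0] + B[0][1] = 0 + -5 = -5, A[1][1] + B[1][1] = 1 + 9 = 10) = -5 (attained at k = 0)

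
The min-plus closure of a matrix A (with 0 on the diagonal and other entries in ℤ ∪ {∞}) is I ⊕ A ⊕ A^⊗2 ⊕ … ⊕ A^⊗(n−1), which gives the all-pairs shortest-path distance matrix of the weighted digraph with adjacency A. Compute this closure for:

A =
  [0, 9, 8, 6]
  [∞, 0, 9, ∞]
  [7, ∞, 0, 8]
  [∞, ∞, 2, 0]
Closure =
  [0, 9, 8, 6]
  [16, 0, 9, 17]
  [7, 16, 0, 8]
  [9, 18, 2, 0]

This is the Floyd-Warshall all-pairs shortest-path computation. For each intermediate vertex k = 0, 1, …, 3, update dist[i][j] ← min(dist[i][j], dist[i][k] + dist[k][j]). The final matrix gives, for each (i, j), the minimum total weight of any directed path from i to j (possibly empty when i = j).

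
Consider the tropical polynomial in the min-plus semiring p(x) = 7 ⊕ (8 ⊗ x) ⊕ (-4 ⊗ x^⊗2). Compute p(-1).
p(-1) = -6

A tropical monomial a ⊗ x^⊗i evaluates to a + i · x. Evaluating each term at x = -1:
  Term 0 contributes 7 + 0 · -1 = 7
  Term 1 contributes 8 + 1 · -1 = 7
  Term 2 contributes -4 + 2 · -1 = -6
p(-1) = ⊕ of these = min[7, 7, -6] = -6.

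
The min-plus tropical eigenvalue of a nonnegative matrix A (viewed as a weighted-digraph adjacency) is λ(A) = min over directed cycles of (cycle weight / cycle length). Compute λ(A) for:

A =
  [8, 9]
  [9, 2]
λ(A) = 2

Enumerate directed cycles and compute their means (weight / length). Sample:
  cycle 0 → 0: weight = 8, length = 1, mean = 8/1 ≈ 8.000
  cycle 1 → 1: weight = 2, length = 1, mean = 2/1 ≈ 2.000
  cycle 0 → 1 → 0: weight = 18, length = 2, mean = 18/2 ≈ 9.000
  cycle 1 → 0 → 1: weight = 18, length = 2, mean = 18/2 ≈ 9.000
Minimum mean = 2.000, attained e.g. along the cycle 1 → 1 with weight 2 and length 1. So λ(A) = 2/1 = 2.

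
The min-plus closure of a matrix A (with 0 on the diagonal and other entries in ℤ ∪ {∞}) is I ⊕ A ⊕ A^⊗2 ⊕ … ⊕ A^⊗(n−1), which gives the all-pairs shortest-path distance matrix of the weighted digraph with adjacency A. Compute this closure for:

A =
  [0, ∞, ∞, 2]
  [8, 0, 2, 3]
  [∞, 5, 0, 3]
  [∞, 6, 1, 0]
Closure =
  [0, 8, 3, 2]
  [8, 0, 2, 3]
  [13, 5, 0, 3]
  [14, 6, 1, 0]

This is the Floyd-Warshall all-pairs shortest-path computation. For each intermediate vertex k = 0, 1, …, 3, update dist[i][j] ← min(dist[i][j], dist[i][k] + dist[k][j]). The final matrix gives, for each (i, j), the minimum total weight of any directed path from i to j (possibly empty when i = j).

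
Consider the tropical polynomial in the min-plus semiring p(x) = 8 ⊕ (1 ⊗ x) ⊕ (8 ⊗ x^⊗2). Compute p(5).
p(5) = 6

A tropical monomial a ⊗ x^⊗i evaluates to a + i · x. Evaluating each term at x = 5:
  Term 0 contributes 8 + 0 · 5 = 8
  Term 1 contributes 1 + 1 · 5 = 6
  Term 2 contributes 8 + 2 · 5 = 18
p(5) = ⊕ of these = min[8, 6, 18] = 6.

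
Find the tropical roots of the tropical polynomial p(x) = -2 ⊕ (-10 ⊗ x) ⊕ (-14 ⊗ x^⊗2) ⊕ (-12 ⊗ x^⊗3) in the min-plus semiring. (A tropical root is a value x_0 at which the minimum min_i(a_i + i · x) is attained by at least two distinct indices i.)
Roots: {-2, 4, 8}

Each tropical root is a break point of the lower envelope of the lines y = a_i + i · x (there are 4 lines, with slopes 0, 1, ..., 3). Only the lines that attain the minimum somewhere contribute to roots; other lines are dominated. Here the surviving (envelope) indices are i = 3, i = 2, i = 1, i = 0.
Intersections between consecutive envelope lines give the roots: for adjacent envelope indices i < j the intersection is x = (a_i − a_j) / (j − i). Reading off the sorted break points: {-2, 4, 8}.
Verification: at each break x_0, at least two indices attain the minimum of min_i(a_i + i · x_0).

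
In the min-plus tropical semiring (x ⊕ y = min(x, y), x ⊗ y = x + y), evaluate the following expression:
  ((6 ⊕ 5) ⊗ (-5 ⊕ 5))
((6 ⊕ 5) ⊗ (-5 ⊕ 5)) = 0

Expand innermost to outermost. Recall ⊕ takes the minimum of its arguments and ⊗ takes their sum. Working out the expression ((6 ⊕ 5) ⊗ (-5 ⊕ 5)) gives 0.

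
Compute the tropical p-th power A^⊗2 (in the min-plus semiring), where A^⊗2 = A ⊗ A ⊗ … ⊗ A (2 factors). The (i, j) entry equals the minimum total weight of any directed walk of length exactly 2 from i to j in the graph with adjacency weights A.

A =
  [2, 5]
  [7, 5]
A^⊗2 =
  [4, 7]
  [9, 10]

Each entry (A^⊗2)_ij equals the minimum over all length-2 walks i = v_0 → v_1 → … → v_2 = j of Σ_t A[v_t][v_{t+1}]. For example, for (i, j) = (0, 1) we minimise over 2 possible intermediate vertex sequences; the minimum is 7, attained along the walk 0 → 0 → 1.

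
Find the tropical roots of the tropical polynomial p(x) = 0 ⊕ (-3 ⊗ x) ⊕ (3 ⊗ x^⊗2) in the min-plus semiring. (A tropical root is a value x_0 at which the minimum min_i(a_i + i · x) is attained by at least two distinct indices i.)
Roots: {-6, 3}

Each tropical root is a break point of the lower envelope of the lines y = a_i + i · x (there are 3 lines, with slopes 0, 1, ..., 2). Only the lines that attain the minimum somewhere contribute to roots; other lines are dominated. Here the surviving (envelope) indices are i = 2, i = 1, i = 0.
Intersections between consecutive envelope lines give the roots: for adjacent envelope indices i < j the intersection is x = (a_i − a_j) / (j − i). Reading off the sorted break points: {-6, 3}.
Verification: at each break x_0, at least two indices attain the minimum of min_i(a_i + i · x_0).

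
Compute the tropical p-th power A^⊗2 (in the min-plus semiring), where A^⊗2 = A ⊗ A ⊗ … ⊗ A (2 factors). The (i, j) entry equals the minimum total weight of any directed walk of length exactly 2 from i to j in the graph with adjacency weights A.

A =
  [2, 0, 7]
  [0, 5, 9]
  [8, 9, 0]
A^⊗2 =
  [0, 2, 7]
  [2, 0, 7]
  [8, 8, 0]

Each entry (A^⊗2)_ij equals the minimum over all length-2 walks i = v_0 → v_1 → … → v_2 = j of Σ_t A[v_t][v_{t+1}]. For example, for (i, j) = (0, 2) we minimise over 3 possible intermediate vertex sequences; the minimum is 7, attained along the walk 0 → 2 → 2.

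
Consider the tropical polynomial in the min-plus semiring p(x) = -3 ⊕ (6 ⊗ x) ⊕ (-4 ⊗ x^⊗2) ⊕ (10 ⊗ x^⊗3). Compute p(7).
p(7) = -3

A tropical monomial a ⊗ x^⊗i evaluates to a + i · x. Evaluating each term at x = 7:
  Term 0 contributes -3 + 0 · 7 = -3
  Term 1 contributes 6 + 1 · 7 = 13
  Term 2 contributes -4 + 2 · 7 = 10
  Term 3 contributes 10 + 3 · 7 = 31
p(7) = ⊕ of these = min[-3, 13, 10, 31] = -3.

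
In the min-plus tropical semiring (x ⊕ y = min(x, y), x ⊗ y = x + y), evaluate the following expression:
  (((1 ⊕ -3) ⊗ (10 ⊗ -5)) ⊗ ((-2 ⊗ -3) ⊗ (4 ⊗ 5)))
(((1 ⊕ -3) ⊗ (10 ⊗ -5)) ⊗ ((-2 ⊗ -3) ⊗ (4 ⊗ 5))) = 6

Expand innermost to outermost. Recall ⊕ takes the minimum of its arguments and ⊗ takes their sum. Working out the expression (((1 ⊕ -3) ⊗ (10 ⊗ -5)) ⊗ ((-2 ⊗ -3) ⊗ (4 ⊗ 5))) gives 6.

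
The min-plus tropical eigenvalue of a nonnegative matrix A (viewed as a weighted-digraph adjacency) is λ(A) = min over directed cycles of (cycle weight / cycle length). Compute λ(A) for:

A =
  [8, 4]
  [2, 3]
λ(A) = 3

Enumerate directed cycles and compute their means (weight / length). Sample:
  cycle 0 → 0: weight = 8, length = 1, mean = 8/1 ≈ 8.000
  cycle 1 → 1: weight = 3, length = 1, mean = 3/1 ≈ 3.000
  cycle 0 → 1 → 0: weight = 6, length = 2, mean = 6/2 ≈ 3.000
  cycle 1 → 0 → 1: weight = 6, length = 2, mean = 6/2 ≈ 3.000
Minimum mean = 3.000, attained e.g. along the cycle 1 → 1 with weight 3 and length 1. So λ(A) = 3/1 = 3.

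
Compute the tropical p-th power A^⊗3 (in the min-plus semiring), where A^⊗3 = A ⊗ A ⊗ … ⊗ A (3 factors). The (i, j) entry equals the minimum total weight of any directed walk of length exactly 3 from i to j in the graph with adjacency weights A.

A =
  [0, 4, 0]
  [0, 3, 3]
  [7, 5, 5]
A^⊗3 =
  [0, 4, 0]
  [0, 4, 0]
  [5, 9, 5]

Each entry (A^⊗3)_ij equals the minimum over all length-3 walks i = v_0 → v_1 → … → v_3 = j of Σ_t A[v_t][v_{t+1}]. For example, for (i, j) = (0, 2) we minimise over 9 possible intermediate vertex sequences; the minimum is 0, attained along the walk 0 → 0 → 0 → 2.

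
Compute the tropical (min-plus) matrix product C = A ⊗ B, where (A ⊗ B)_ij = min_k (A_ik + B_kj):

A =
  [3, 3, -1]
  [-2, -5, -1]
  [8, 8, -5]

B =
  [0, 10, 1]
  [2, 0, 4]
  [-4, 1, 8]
A ⊗ B =
  [-5, 0, 4]
  [-5, -5, -1]
  [-9, -4, 3]

Apply the min-plus product entry-by-entry:
  C[0][0] = min over k of (A[0][0] + B[0][0] = 3 + 0 = 3, A[0][1] + B[1][0] = 3 + 2 = 5, A[0][2] + B[2][0] = -1 + -4 = -5) = -5 (attained at k = 2)
  C[0][1] = min over k of (A[0][0] + B[0][1] = 3 + 10 = 13, A[0][1] + B[1][1] = 3 + 0 = 3, A[0][2] + B[2][1] = -1 + 1 = 0) = 0 (attained at k = 2)
  C[0][2] = min over k of (A[0][0] + B[0][2] = 3 + 1 = 4, A[0][1] + B[1][2] = 3 + 4 = 7, A[0][2] + B[2][2] = -1 + 8 = 7) = 4 (attained at k = 0)
  C[1][0] = min over k of (A[1][0] + B[0][0] = -2 + 0 = -2, A[1][1] + B[1][0] = -5 + 2 = -3, A[1][2] + B[2][0] = -1 + -4 = -5) = -5 (attained at k = 2)
  C[1][1] = min over k of (A[1][0] + B[0][1] = -2 + 10 = 8, A[1][1] + B[1][1] = -5 + 0 = -5, A[1][2] + B[2][1] = -1 + 1 = 0) = -5 (attained at k = 1)
  C[1][2] = min over k of (A[1][0] + B[0][2] = -2 + 1 = -1, A[1][1] + B[1][2] = -5 + 4 = -1, A[1][2] + B[2][2] = -1 + 8 = 7) = -1 (attained at k = 0)
  C[2][0] = min over k of (A[2][0] + B[0][0] = 8 + 0 = 8, A[2][1] + B[1][0] = 8 + 2 = 10, A[2][2] + B[2][0] = -5 + -4 = -9) = -9 (attained at k = 2)
  C[2][1] = min over k of (A[2][0] + B[0][1] = 8 + 10 = 18, A[2][1] + B[1][1] = 8 + 0 = 8, A[2][2] + B[2][1] = -5 + 1 = -4) = -4 (attained at k = 2)
  C[2][2] = min over k of (A[2][0] + B[0][2] = 8 + 1 = 9, A[2][1] + B[1][2] = 8 + 4 = 12, A[2][2] + B[2][2] = -5 + 8 = 3) = 3 (attained at k = 2)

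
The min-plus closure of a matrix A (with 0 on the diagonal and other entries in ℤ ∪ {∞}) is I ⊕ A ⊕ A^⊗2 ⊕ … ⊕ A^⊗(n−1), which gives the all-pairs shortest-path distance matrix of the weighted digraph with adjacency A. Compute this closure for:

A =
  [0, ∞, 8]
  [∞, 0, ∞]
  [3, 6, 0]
Closure =
  [0, 14, 8]
  [∞, 0, ∞]
  [3, 6, 0]

This is the Floyd-Warshall all-pairs shortest-path computation. For each intermediate vertex k = 0, 1, …, 2, update dist[i][j] ← min(dist[i][j], dist[i][k] + dist[k][j]). The final matrix gives, for each (i, j), the minimum total weight of any directed path from i to j (possibly empty when i = j).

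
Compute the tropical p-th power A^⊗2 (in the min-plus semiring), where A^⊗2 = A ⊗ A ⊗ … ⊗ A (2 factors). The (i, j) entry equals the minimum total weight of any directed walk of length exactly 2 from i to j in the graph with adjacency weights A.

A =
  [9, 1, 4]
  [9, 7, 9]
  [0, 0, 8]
A^⊗2 =
  [4, 4, 10]
  [9, 9, 13]
  [8, 1, 4]

Each entry (A^⊗2)_ij equals the minimum over all length-2 walks i = v_0 → v_1 → … → v_2 = j of Σ_t A[v_t][v_{t+1}]. For example, for (i, j) = (0, 2) we minimise over 3 possible intermediate vertex sequences; the minimum is 10, attained along the walk 0 → 1 → 2.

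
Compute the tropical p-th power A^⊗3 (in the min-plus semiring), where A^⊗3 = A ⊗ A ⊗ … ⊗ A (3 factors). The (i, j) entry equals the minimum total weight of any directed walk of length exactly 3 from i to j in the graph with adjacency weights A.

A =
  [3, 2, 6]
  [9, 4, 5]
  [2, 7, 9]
A^⊗3 =
  [9, 8, 10]
  [10, 9, 13]
  [8, 7, 9]

Each entry (A^⊗3)_ij equals the minimum over all length-3 walks i = v_0 → v_1 → … → v_3 = j of Σ_t A[v_t][v_{t+1}]. For example, for (i, j) = (0, 2) we minimise over 9 possible intermediate vertex sequences; the minimum is 10, attained along the walk 0 → 0 → 1 → 2.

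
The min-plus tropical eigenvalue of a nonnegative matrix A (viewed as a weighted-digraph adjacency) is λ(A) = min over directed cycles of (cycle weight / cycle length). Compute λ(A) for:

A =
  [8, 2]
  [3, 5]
λ(A) = 5/2

Enumerate directed cycles and compute their means (weight / length). Sample:
  cycle 0 → 0: weight = 8, length = 1, mean = 8/1 ≈ 8.000
  cycle 1 → 1: weight = 5, length = 1, mean = 5/1 ≈ 5.000
  cycle 0 → 1 → 0: weight = 5, length = 2, mean = 5/2 ≈ 2.500
  cycle 1 → 0 → 1: weight = 5, length = 2, mean = 5/2 ≈ 2.500
Minimum mean = 2.500, attained e.g. along the cycle 0 → 1 → 0 with weight 5 and length 2. So λ(A) = 5/2 = 5/2.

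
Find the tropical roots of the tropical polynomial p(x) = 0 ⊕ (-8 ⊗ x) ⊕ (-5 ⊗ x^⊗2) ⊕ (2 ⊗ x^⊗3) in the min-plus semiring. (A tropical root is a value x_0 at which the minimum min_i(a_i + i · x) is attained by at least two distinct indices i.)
Roots: {-7, -3, 8}

Each tropical root is a break point of the lower envelope of the lines y = a_i + i · x (there are 4 lines, with slopes 0, 1, ..., 3). Only the lines that attain the minimum somewhere contribute to roots; other lines are dominated. Here the surviving (envelope) indices are i = 3, i = 2, i = 1, i = 0.
Intersections between consecutive envelope lines give the roots: for adjacent envelope indices i < j the intersection is x = (a_i − a_j) / (j − i). Reading off the sorted break points: {-7, -3, 8}.
Verification: at each break x_0, at least two indices attain the minimum of min_i(a_i + i · x_0).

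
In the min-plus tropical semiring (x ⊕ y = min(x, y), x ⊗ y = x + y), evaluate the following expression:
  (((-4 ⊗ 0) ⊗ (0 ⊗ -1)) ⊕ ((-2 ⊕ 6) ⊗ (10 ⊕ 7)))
(((-4 ⊗ 0) ⊗ (0 ⊗ -1)) ⊕ ((-2 ⊕ 6) ⊗ (10 ⊕ 7))) = -5

Expand innermost to outermost. Recall ⊕ takes the minimum of its arguments and ⊗ takes their sum. Working out the expression (((-4 ⊗ 0) ⊗ (0 ⊗ -1)) ⊕ ((-2 ⊕ 6) ⊗ (10 ⊕ 7))) gives -5.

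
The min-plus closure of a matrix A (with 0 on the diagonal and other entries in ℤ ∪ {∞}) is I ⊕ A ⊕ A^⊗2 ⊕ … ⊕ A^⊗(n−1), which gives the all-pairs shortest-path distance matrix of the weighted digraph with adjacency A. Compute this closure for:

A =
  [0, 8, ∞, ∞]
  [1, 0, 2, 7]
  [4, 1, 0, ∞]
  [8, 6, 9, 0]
Closure =
  [0, 8, 10, 15]
  [1, 0, 2, 7]
  [2, 1, 0, 8]
  [7, 6, 8, 0]

This is the Floyd-Warshall all-pairs shortest-path computation. For each intermediate vertex k = 0, 1, …, 3, update dist[i][j] ← min(dist[i][j], dist[i][k] + dist[k][j]). The final matrix gives, for each (i, j), the minimum total weight of any directed path from i to j (possibly empty when i = j).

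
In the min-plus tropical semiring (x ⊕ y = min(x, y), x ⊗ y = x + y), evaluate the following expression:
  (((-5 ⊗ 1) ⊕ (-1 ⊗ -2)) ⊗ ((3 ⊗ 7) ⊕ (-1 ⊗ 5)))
(((-5 ⊗ 1) ⊕ (-1 ⊗ -2)) ⊗ ((3 ⊗ 7) ⊕ (-1 ⊗ 5))) = 0

Expand innermost to outermost. Recall ⊕ takes the minimum of its arguments and ⊗ takes their sum. Working out the expression (((-5 ⊗ 1) ⊕ (-1 ⊗ -2)) ⊗ ((3 ⊗ 7) ⊕ (-1 ⊗ 5))) gives 0.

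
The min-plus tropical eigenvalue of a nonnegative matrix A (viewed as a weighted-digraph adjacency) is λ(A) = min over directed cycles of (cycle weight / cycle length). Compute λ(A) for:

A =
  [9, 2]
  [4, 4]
λ(A) = 3

Enumerate directed cycles and compute their means (weight / length). Sample:
  cycle 0 → 0: weight = 9, length = 1, mean = 9/1 ≈ 9.000
  cycle 1 → 1: weight = 4, length = 1, mean = 4/1 ≈ 4.000
  cycle 0 → 1 → 0: weight = 6, length = 2, mean = 6/2 ≈ 3.000
  cycle 1 → 0 → 1: weight = 6, length = 2, mean = 6/2 ≈ 3.000
Minimum mean = 3.000, attained e.g. along the cycle 0 → 1 → 0 with weight 6 and length 2. So λ(A) = 6/2 = 3.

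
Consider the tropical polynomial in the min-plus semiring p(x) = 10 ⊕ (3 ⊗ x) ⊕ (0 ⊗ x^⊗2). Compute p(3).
p(3) = 6

A tropical monomial a ⊗ x^⊗i evaluates to a + i · x. Evaluating each term at x = 3:
  Term 0 contributes 10 + 0 · 3 = 10
  Term 1 contributes 3 + 1 · 3 = 6
  Term 2 contributes 0 + 2 · 3 = 6
p(3) = ⊕ of these = min[10, 6, 6] = 6.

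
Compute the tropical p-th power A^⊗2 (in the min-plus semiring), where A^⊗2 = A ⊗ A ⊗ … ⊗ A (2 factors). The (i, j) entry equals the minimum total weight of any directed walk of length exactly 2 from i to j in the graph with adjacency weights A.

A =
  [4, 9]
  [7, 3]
A^⊗2 =
  [8, 12]
  [10, 6]

Each entry (A^⊗2)_ij equals the minimum over all length-2 walks i = v_0 → v_1 → … → v_2 = j of Σ_t A[v_t][v_{t+1}]. For example, for (i, j) = (0, 1) we minimise over 2 possible intermediate vertex sequences; the minimum is 12, attained along the walk 0 → 1 → 1.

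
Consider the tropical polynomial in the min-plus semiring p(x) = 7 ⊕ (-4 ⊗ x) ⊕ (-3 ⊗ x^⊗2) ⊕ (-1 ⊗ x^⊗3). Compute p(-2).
p(-2) = -7

A tropical monomial a ⊗ x^⊗i evaluates to a + i · x. Evaluating each term at x = -2:
  Term 0 contributes 7 + 0 · -2 = 7
  Term 1 contributes -4 + 1 · -2 = -6
  Term 2 contributes -3 + 2 · -2 = -7
  Term 3 contributes -1 + 3 · -2 = -7
p(-2) = ⊕ of these = min[7, -6, -7, -7] = -7.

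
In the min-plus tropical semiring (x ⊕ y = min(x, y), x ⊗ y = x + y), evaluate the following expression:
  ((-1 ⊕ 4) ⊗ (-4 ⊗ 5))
((-1 ⊕ 4) ⊗ (-4 ⊗ 5)) = 0

Expand innermost to outermost. Recall ⊕ takes the minimum of its arguments and ⊗ takes their sum. Working out the expression ((-1 ⊕ 4) ⊗ (-4 ⊗ 5)) gives 0.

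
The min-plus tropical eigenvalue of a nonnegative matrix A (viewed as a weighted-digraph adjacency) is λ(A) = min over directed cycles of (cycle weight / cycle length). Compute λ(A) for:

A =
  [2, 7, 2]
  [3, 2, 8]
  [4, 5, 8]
λ(A) = 2

Enumerate directed cycles and compute their means (weight / length). Sample:
  cycle 0 → 0: weight = 2, length = 1, mean = 2/1 ≈ 2.000
  cycle 1 → 1: weight = 2, length = 1, mean = 2/1 ≈ 2.000
  cycle 2 → 2: weight = 8, length = 1, mean = 8/1 ≈ 8.000
  cycle 0 → 1 → 0: weight = 10, length = 2, mean = 10/2 ≈ 5.000
  cycle 0 → 2 → 0: weight = 6, length = 2, mean = 6/2 ≈ 3.000
  cycle 1 → 0 → 1: weight = 10, length = 2, mean = 10/2 ≈ 5.000
Minimum mean = 2.000, attained e.g. along the cycle 0 → 0 with weight 2 and length 1. So λ(A) = 2/1 = 2.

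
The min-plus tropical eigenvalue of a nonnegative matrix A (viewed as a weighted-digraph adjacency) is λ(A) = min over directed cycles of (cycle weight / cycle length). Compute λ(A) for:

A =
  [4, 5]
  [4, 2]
λ(A) = 2

Enumerate directed cycles and compute their means (weight / length). Sample:
  cycle 0 → 0: weight = 4, length = 1, mean = 4/1 ≈ 4.000
  cycle 1 → 1: weight = 2, length = 1, mean = 2/1 ≈ 2.000
  cycle 0 → 1 → 0: weight = 9, length = 2, mean = 9/2 ≈ 4.500
  cycle 1 → 0 → 1: weight = 9, length = 2, mean = 9/2 ≈ 4.500
Minimum mean = 2.000, attained e.g. along the cycle 1 → 1 with weight 2 and length 1. So λ(A) = 2/1 = 2.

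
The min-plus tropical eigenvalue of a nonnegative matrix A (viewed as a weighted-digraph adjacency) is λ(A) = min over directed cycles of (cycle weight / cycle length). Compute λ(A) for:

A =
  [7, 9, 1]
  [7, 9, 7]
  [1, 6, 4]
λ(A) = 1

Enumerate directed cycles and compute their means (weight / length). Sample:
  cycle 0 → 0: weight = 7, length = 1, mean = 7/1 ≈ 7.000
  cycle 1 → 1: weight = 9, length = 1, mean = 9/1 ≈ 9.000
  cycle 2 → 2: weight = 4, length = 1, mean = 4/1 ≈ 4.000
  cycle 0 → 1 → 0: weight = 16, length = 2, mean = 16/2 ≈ 8.000
  cycle 0 → 2 → 0: weight = 2, length = 2, mean = 2/2 ≈ 1.000
  cycle 1 → 0 → 1: weight = 16, length = 2, mean = 16/2 ≈ 8.000
Minimum mean = 1.000, attained e.g. along the cycle 0 → 2 → 0 with weight 2 and length 2. So λ(A) = 2/2 = 1.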